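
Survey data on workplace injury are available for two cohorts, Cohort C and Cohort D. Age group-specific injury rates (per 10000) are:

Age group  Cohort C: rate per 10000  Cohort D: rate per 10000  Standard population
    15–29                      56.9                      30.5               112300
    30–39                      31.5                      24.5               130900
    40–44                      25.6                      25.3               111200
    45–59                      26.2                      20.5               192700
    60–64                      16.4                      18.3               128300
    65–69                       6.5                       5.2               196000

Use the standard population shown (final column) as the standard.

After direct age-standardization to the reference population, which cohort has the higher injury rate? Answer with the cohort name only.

Standard total = 871400; weights = 0.1289, 0.1502, 0.1276, 0.2211, 0.1472, 0.2249.
Cohort C: 0.1289×56.9 + 0.1502×31.5 + 0.1276×25.6 + 0.2211×26.2 + 0.1472×16.4 + 0.2249×6.5 = 25.0021 per 10000.
Cohort D: 0.1289×30.5 + 0.1502×24.5 + 0.1276×25.3 + 0.2211×20.5 + 0.1472×18.3 + 0.2249×5.2 = 19.2369 per 10000.

Cohort C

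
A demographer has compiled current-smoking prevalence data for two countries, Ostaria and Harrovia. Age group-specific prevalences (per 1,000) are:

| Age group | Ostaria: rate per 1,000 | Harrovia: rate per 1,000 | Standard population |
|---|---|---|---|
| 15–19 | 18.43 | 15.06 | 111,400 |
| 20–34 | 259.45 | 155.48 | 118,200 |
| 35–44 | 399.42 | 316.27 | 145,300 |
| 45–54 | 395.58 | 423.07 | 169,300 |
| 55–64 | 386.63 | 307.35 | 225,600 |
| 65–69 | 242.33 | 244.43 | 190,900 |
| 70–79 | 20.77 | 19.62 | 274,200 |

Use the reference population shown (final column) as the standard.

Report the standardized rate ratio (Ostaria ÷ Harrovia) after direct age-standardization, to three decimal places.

1.146

Standard total = 1,234,900; weights = 0.0902, 0.0957, 0.1177, 0.1371, 0.1827, 0.1546, 0.2220.
Ostaria: 0.0902×18.43 + 0.0957×259.45 + 0.1177×399.42 + 0.1371×395.58 + 0.1827×386.63 + 0.1546×242.33 + 0.2220×20.77 = 240.4301 per 1,000.
Harrovia: 0.0902×15.06 + 0.0957×155.48 + 0.1177×316.27 + 0.1371×423.07 + 0.1827×307.35 + 0.1546×244.43 + 0.2220×19.62 = 209.7456 per 1,000.
Ratio = 240.4301 ÷ 209.7456 = 1.14629.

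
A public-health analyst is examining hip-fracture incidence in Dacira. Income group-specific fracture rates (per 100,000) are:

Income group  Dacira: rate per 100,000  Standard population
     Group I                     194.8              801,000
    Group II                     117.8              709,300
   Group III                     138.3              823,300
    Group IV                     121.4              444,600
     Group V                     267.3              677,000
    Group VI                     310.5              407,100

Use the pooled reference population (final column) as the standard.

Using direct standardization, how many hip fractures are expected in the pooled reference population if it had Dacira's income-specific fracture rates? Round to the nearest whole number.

Expected hip fractures = Σ (standard pop × income-specific rate ÷ 100,000)
= 801,000×194.8/100,000 + 709,300×117.8/100,000 + 823,300×138.3/100,000 + 444,600×121.4/100,000 + 677,000×267.3/100,000 + 407,100×310.5/100,000
= 1560.35 + 835.56 + 1138.62 + 539.74 + 1809.62 + 1264.05 = 7147.94.

7148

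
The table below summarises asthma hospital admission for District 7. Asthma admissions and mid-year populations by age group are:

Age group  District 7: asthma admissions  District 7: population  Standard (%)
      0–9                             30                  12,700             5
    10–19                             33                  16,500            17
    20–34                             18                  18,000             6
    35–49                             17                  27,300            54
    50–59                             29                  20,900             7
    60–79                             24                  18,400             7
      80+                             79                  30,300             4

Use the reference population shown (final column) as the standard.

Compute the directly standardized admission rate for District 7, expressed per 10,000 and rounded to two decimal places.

11.47

Age-specific rates per 10,000 for District 7: 23.62, 20.00, 10.00, 6.23, 13.88, 13.04, 26.07.
Standard weights: 0.05, 0.17, 0.06, 0.54, 0.07, 0.07, 0.04.
Standardized rate: 0.0500×23.62 + 0.1700×20.00 + 0.0600×10.00 + 0.5400×6.23 + 0.0700×13.88 + 0.0700×13.04 + 0.0400×26.07 = 11.4710 per 10,000.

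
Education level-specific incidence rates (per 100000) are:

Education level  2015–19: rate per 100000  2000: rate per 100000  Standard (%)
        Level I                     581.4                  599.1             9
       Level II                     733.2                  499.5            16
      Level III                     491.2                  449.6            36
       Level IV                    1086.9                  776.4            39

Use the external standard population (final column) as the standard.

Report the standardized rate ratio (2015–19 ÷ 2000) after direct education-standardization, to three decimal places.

1.287

Standard weights: 0.09, 0.16, 0.36, 0.39.
2015–19: 0.0900×581.4 + 0.1600×733.2 + 0.3600×491.2 + 0.3900×1086.9 = 770.3610 per 100000.
2000: 0.0900×599.1 + 0.1600×499.5 + 0.3600×449.6 + 0.3900×776.4 = 598.4910 per 100000.
Ratio = 770.3610 ÷ 598.4910 = 1.28717.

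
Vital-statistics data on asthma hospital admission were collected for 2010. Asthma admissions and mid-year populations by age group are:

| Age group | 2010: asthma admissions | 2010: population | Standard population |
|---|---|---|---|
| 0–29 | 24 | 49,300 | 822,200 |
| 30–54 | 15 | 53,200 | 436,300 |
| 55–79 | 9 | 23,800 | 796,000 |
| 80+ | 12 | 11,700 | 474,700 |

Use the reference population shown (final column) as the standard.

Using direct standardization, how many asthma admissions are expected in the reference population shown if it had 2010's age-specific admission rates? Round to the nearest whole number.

Age-specific rates per 10,000 for 2010: 4.87, 2.82, 3.78, 10.26.
Expected asthma admissions = Σ (standard pop × age-specific rate ÷ 10,000)
= 822,200×4.87/10,000 + 436,300×2.82/10,000 + 796,000×3.78/10,000 + 474,700×10.26/10,000
= 400.26 + 123.02 + 301.01 + 486.87 = 1311.16.

1311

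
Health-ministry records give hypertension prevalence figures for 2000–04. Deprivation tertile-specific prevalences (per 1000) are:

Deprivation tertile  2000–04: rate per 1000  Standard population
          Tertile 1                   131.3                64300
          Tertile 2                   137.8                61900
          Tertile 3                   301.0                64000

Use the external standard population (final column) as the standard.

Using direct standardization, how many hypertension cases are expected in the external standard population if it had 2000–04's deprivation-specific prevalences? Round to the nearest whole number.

Expected hypertension cases = Σ (standard pop × deprivation-specific rate ÷ 1000)
= 64300×131.3/1000 + 61900×137.8/1000 + 64000×301.0/1000
= 8442.59 + 8529.82 + 19264.00 = 36236.41.

36236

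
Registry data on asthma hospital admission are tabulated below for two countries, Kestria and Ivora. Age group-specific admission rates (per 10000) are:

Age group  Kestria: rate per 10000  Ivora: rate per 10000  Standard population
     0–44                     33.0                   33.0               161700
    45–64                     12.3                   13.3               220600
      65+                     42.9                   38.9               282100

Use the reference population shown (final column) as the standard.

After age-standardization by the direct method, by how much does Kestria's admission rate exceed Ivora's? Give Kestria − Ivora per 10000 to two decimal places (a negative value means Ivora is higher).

Standard total = 664400; weights = 0.2434, 0.3320, 0.4246.
Kestria: 0.2434×33.0 + 0.3320×12.3 + 0.4246×42.9 = 30.3305 per 10000.
Ivora: 0.2434×33.0 + 0.3320×13.3 + 0.4246×38.9 = 28.9641 per 10000.
Difference = 30.3305 − 28.9641 = 1.3663.

1.37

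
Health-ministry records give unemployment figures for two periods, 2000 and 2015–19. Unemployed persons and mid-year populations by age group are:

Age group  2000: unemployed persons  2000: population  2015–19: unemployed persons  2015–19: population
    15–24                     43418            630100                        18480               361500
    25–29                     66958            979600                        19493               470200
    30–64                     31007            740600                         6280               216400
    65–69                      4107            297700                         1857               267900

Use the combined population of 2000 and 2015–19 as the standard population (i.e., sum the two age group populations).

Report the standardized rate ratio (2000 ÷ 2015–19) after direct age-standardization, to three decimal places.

1.511

Age-specific rates per 1000 for 2000: 68.907, 68.352, 41.867, 13.796.
For 2015–19: 51.120, 41.457, 29.020, 6.932.
Combined standard total = 3964000; weights = 0.2502, 0.3657, 0.2414, 0.1427.
2000: 0.2502×68.907 + 0.3657×68.352 + 0.2414×41.867 + 0.1427×13.796 = 54.3126 per 1000.
2015–19: 0.2502×51.120 + 0.3657×41.457 + 0.2414×29.020 + 0.1427×6.932 = 35.9455 per 1000.
Ratio = 54.3126 ÷ 35.9455 = 1.51097.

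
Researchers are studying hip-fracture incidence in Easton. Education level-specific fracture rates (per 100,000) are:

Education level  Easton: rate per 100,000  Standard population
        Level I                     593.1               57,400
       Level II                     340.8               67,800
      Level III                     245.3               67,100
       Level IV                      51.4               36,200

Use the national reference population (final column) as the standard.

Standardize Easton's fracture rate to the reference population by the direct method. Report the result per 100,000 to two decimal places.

330.29

Standard total = 228,500; weights = 0.2512, 0.2967, 0.2937, 0.1584.
Standardized rate: 0.2512×593.1 + 0.2967×340.8 + 0.2937×245.3 + 0.1584×51.4 = 330.2866 per 100,000.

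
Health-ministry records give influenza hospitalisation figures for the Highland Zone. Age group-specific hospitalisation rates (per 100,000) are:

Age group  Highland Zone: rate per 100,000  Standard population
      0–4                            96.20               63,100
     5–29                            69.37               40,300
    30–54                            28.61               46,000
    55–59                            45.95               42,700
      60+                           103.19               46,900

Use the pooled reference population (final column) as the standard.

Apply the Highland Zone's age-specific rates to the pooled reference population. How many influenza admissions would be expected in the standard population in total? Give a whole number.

Expected influenza admissions = Σ (standard pop × age-specific rate ÷ 100,000)
= 63,100×96.20/100,000 + 40,300×69.37/100,000 + 46,000×28.61/100,000 + 42,700×45.95/100,000 + 46,900×103.19/100,000
= 60.70 + 27.96 + 13.16 + 19.62 + 48.40 = 169.84.

170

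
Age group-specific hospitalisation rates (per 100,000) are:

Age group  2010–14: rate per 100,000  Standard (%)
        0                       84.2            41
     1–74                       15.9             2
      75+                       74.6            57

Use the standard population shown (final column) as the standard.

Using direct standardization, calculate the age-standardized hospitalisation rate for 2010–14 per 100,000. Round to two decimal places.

77.36

Standard weights: 0.41, 0.02, 0.57.
Standardized rate: 0.4100×84.2 + 0.0200×15.9 + 0.5700×74.6 = 77.3620 per 100,000.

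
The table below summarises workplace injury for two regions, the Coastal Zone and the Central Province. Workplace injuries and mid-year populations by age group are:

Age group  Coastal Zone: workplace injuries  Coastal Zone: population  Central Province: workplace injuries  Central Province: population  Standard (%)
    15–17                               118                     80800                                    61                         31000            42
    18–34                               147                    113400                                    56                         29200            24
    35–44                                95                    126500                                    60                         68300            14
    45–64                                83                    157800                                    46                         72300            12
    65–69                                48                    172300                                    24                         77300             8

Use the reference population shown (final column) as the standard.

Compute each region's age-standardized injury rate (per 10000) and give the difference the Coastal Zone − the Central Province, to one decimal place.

Age-specific rates per 10000 for the Coastal Zone: 14.60, 12.96, 7.51, 5.26, 2.79.
For the Central Province: 19.68, 19.18, 8.78, 6.36, 3.10.
Standard weights: 0.42, 0.24, 0.14, 0.12, 0.08.
The Coastal Zone: 0.4200×14.60 + 0.2400×12.96 + 0.1400×7.51 + 0.1200×5.26 + 0.0800×2.79 = 11.1502 per 10000.
The Central Province: 0.4200×19.68 + 0.2400×19.18 + 0.1400×8.78 + 0.1200×6.36 + 0.0800×3.10 = 15.1090 per 10000.
Difference = 11.1502 − 15.1090 = -3.9588.

-4.0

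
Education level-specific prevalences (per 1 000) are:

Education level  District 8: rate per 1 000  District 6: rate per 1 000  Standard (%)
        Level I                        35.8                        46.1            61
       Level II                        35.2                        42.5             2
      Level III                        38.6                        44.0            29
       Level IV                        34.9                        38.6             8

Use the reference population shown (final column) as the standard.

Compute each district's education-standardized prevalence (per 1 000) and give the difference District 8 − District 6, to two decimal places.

Standard weights: 0.61, 0.02, 0.29, 0.08.
District 8: 0.6100×35.8 + 0.0200×35.2 + 0.2900×38.6 + 0.0800×34.9 = 36.5280 per 1 000.
District 6: 0.6100×46.1 + 0.0200×42.5 + 0.2900×44.0 + 0.0800×38.6 = 44.8190 per 1 000.
Difference = 36.5280 − 44.8190 = -8.2910.

-8.29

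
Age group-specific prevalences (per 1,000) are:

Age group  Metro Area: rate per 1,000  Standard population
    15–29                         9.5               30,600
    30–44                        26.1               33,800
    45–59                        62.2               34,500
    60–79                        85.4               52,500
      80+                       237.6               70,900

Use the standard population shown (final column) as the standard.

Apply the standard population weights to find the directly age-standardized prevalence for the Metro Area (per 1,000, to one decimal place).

Standard total = 222,300; weights = 0.1377, 0.1520, 0.1552, 0.2362, 0.3189.
Standardized rate: 0.1377×9.5 + 0.1520×26.1 + 0.1552×62.2 + 0.2362×85.4 + 0.3189×237.6 = 110.8777 per 1,000.

110.9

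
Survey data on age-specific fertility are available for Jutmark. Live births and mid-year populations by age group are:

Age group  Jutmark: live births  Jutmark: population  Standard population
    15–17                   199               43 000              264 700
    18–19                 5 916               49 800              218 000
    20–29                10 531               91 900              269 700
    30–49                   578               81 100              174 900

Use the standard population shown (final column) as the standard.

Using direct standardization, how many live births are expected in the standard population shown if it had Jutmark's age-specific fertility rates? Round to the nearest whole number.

Age-specific rates per 1 000 for Jutmark: 4.628, 118.795, 114.592, 7.127.
Expected live births = Σ (standard pop × age-specific rate ÷ 1 000)
= 264 700×4.628/1 000 + 218 000×118.795/1 000 + 269 700×114.592/1 000 + 174 900×7.127/1 000
= 1225.01 + 25897.35 + 30905.45 + 1246.51 = 59274.32.

59274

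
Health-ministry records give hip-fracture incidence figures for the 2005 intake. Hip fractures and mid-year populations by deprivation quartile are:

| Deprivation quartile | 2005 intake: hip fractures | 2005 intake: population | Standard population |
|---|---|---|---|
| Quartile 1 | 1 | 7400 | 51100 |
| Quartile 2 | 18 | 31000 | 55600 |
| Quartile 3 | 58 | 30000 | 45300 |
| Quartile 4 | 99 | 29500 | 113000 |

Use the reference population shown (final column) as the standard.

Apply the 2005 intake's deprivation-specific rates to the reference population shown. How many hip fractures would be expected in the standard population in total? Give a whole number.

506

Deprivation-specific rates per 100000 for the 2005 intake: 13.51, 58.06, 193.33, 335.59.
Expected hip fractures = Σ (standard pop × deprivation-specific rate ÷ 100000)
= 51100×13.51/100000 + 55600×58.06/100000 + 45300×193.33/100000 + 113000×335.59/100000
= 6.91 + 32.28 + 87.58 + 379.22 = 505.99.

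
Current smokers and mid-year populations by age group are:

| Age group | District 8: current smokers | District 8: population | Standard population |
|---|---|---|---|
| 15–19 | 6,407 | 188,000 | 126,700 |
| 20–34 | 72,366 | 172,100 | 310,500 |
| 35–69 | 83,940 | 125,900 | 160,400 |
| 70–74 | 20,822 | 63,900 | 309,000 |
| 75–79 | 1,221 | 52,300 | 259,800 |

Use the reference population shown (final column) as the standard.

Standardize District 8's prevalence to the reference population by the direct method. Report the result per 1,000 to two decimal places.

298.85

Age-specific rates per 1,000 for District 8: 34.080, 420.488, 666.720, 325.853, 23.346.
Standard total = 1,166,400; weights = 0.1086, 0.2662, 0.1375, 0.2649, 0.2227.
Standardized rate: 0.1086×34.080 + 0.2662×420.488 + 0.1375×666.720 + 0.2649×325.853 + 0.2227×23.346 = 298.8470 per 1,000.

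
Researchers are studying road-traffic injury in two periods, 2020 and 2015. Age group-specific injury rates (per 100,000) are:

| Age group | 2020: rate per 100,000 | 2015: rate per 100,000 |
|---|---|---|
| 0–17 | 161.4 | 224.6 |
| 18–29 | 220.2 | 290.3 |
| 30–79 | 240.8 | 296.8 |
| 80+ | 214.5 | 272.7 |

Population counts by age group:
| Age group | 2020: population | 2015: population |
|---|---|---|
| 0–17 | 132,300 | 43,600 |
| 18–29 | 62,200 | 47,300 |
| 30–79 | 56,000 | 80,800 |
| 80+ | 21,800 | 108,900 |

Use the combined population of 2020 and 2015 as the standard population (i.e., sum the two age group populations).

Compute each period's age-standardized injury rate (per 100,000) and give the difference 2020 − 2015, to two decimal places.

-61.60

Combined standard total = 552,900; weights = 0.3181, 0.1980, 0.2474, 0.2364.
2020: 0.3181×161.4 + 0.1980×220.2 + 0.2474×240.8 + 0.2364×214.5 = 205.2428 per 100,000.
2015: 0.3181×224.6 + 0.1980×290.3 + 0.2474×296.8 + 0.2364×272.7 = 266.8459 per 100,000.
Difference = 205.2428 − 266.8459 = -61.6031.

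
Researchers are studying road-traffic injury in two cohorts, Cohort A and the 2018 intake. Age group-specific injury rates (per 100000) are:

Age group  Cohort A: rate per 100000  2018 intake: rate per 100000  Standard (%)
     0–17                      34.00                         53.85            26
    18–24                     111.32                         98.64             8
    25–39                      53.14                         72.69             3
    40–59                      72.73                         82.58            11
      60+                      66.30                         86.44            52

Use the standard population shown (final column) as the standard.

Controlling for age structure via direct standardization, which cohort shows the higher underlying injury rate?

Standard weights: 0.26, 0.08, 0.03, 0.11, 0.52.
Cohort A: 0.2600×34.00 + 0.0800×111.32 + 0.0300×53.14 + 0.1100×72.73 + 0.5200×66.30 = 61.8161 per 100000.
The 2018 intake: 0.2600×53.85 + 0.0800×98.64 + 0.0300×72.69 + 0.1100×82.58 + 0.5200×86.44 = 78.1055 per 100000.

2018 intake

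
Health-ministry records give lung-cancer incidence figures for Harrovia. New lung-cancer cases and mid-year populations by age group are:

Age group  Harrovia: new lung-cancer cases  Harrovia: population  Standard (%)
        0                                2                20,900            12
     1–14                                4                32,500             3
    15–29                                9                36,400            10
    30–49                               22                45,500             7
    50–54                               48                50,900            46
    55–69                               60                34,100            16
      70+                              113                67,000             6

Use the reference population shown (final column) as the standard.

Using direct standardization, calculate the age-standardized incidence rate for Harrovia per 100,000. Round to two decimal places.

89.03

Age-specific rates per 100,000 for Harrovia: 9.57, 12.31, 24.73, 48.35, 94.30, 175.95, 168.66.
Standard weights: 0.12, 0.03, 0.10, 0.07, 0.46, 0.16, 0.06.
Standardized rate: 0.1200×9.57 + 0.0300×12.31 + 0.1000×24.73 + 0.0700×48.35 + 0.4600×94.30 + 0.1600×175.95 + 0.0600×168.66 = 89.0258 per 100,000.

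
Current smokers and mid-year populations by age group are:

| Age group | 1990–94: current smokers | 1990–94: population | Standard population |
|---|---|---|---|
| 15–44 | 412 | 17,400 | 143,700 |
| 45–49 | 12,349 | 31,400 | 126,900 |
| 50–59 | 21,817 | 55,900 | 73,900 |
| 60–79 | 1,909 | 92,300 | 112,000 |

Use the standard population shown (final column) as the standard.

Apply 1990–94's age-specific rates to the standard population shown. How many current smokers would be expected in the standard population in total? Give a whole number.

Age-specific rates per 1,000 for 1990–94: 23.678, 393.280, 390.286, 20.683.
Expected current smokers = Σ (standard pop × age-specific rate ÷ 1,000)
= 143,700×23.678/1,000 + 126,900×393.280/1,000 + 73,900×390.286/1,000 + 112,000×20.683/1,000
= 3402.55 + 49907.26 + 28842.15 + 2316.45 = 84468.41.

84468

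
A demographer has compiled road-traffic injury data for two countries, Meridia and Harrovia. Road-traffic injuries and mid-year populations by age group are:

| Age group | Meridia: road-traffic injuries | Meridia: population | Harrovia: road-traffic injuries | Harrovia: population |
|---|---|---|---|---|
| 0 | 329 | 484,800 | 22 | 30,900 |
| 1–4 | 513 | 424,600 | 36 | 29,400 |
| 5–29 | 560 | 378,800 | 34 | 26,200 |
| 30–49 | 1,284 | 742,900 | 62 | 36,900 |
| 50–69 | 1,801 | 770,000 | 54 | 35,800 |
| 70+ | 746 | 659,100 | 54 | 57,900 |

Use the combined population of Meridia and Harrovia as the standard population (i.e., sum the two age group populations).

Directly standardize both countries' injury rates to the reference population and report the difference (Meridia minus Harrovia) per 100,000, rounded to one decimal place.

Age-specific rates per 100,000 for Meridia: 67.86, 120.82, 147.84, 172.84, 233.90, 113.18.
For Harrovia: 71.20, 122.45, 129.77, 168.02, 150.84, 93.26.
Combined standard total = 3,677,300; weights = 0.1402, 0.1235, 0.1101, 0.2121, 0.2191, 0.1950.
Meridia: 0.1402×67.86 + 0.1235×120.82 + 0.1101×147.84 + 0.2121×172.84 + 0.2191×233.90 + 0.1950×113.18 = 150.6885 per 100,000.
Harrovia: 0.1402×71.20 + 0.1235×122.45 + 0.1101×129.77 + 0.2121×168.02 + 0.2191×150.84 + 0.1950×93.26 = 126.2624 per 100,000.
Difference = 150.6885 − 126.2624 = 24.4261.

24.4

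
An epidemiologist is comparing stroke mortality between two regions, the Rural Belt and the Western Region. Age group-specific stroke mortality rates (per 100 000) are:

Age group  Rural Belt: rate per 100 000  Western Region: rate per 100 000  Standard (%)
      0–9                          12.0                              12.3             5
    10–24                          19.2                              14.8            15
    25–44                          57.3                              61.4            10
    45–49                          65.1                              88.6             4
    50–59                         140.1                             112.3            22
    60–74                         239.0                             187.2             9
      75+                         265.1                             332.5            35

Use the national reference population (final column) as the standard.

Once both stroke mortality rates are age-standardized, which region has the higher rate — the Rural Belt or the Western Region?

Western Region

Standard weights: 0.05, 0.15, 0.10, 0.04, 0.22, 0.09, 0.35.
The Rural Belt: 0.0500×12.0 + 0.1500×19.2 + 0.1000×57.3 + 0.0400×65.1 + 0.2200×140.1 + 0.0900×239.0 + 0.3500×265.1 = 156.9310 per 100 000.
The Western Region: 0.0500×12.3 + 0.1500×14.8 + 0.1000×61.4 + 0.0400×88.6 + 0.2200×112.3 + 0.0900×187.2 + 0.3500×332.5 = 170.4480 per 100 000.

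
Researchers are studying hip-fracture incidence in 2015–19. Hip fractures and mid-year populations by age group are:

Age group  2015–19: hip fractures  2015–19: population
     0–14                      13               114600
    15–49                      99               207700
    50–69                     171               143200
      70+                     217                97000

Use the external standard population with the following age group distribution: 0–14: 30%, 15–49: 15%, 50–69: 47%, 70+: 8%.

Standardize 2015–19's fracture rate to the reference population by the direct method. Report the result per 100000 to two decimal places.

84.57

Age-specific rates per 100000 for 2015–19: 11.34, 47.66, 119.41, 223.71.
Standard weights: 0.30, 0.15, 0.47, 0.08.
Standardized rate: 0.3000×11.34 + 0.1500×47.66 + 0.4700×119.41 + 0.0800×223.71 = 84.5741 per 100000.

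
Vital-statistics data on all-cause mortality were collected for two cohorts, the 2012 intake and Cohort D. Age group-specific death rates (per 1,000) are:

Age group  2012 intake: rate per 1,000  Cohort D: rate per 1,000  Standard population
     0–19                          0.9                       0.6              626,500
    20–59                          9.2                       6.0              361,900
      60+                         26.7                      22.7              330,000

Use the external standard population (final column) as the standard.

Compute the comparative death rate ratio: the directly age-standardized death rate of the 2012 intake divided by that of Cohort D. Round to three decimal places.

Standard total = 1,318,400; weights = 0.4752, 0.2745, 0.2503.
The 2012 intake: 0.4752×0.9 + 0.2745×9.2 + 0.2503×26.7 = 9.6362 per 1,000.
Cohort D: 0.4752×0.6 + 0.2745×6.0 + 0.2503×22.7 = 7.6140 per 1,000.
Ratio = 9.6362 ÷ 7.6140 = 1.26559.

1.266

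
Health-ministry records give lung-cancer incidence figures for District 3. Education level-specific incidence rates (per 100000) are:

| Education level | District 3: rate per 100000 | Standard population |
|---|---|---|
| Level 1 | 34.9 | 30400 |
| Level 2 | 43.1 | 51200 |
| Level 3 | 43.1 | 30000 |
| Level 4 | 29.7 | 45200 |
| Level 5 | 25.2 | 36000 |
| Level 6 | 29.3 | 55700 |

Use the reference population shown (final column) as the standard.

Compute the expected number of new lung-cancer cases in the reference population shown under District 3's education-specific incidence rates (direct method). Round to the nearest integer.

84

Expected new lung-cancer cases = Σ (standard pop × education-specific rate ÷ 100000)
= 30400×34.9/100000 + 51200×43.1/100000 + 30000×43.1/100000 + 45200×29.7/100000 + 36000×25.2/100000 + 55700×29.3/100000
= 10.61 + 22.07 + 12.93 + 13.42 + 9.07 + 16.32 = 84.42.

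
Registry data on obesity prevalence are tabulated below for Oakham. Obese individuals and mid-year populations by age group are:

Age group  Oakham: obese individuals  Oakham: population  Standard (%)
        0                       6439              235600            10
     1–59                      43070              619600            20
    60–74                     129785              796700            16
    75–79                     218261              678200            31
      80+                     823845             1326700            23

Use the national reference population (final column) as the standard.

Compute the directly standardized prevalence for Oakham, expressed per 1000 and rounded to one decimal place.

285.3

Age-specific rates per 1000 for Oakham: 27.330, 69.513, 162.903, 321.824, 620.973.
Standard weights: 0.10, 0.20, 0.16, 0.31, 0.23.
Standardized rate: 0.1000×27.330 + 0.2000×69.513 + 0.1600×162.903 + 0.3100×321.824 + 0.2300×620.973 = 285.2893 per 1000.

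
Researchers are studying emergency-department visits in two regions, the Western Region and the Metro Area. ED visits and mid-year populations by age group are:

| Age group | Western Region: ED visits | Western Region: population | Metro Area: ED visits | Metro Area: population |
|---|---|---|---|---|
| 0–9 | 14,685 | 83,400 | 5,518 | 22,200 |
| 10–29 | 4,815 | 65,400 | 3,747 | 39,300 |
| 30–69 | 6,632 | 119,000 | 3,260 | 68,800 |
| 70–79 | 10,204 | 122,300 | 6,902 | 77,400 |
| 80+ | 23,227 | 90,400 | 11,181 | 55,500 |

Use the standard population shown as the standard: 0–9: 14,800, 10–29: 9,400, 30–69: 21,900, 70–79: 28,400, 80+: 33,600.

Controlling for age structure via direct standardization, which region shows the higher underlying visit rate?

Age-specific rates per 1,000 for the Western Region: 176.079, 73.624, 55.731, 83.434, 256.936.
For the Metro Area: 248.559, 95.344, 47.384, 89.173, 201.459.
Standard total = 108,100; weights = 0.1369, 0.0870, 0.2026, 0.2627, 0.3108.
The Western Region: 0.1369×176.079 + 0.0870×73.624 + 0.2026×55.731 + 0.2627×83.434 + 0.3108×256.936 = 143.5811 per 1,000.
The Metro Area: 0.1369×248.559 + 0.0870×95.344 + 0.2026×47.384 + 0.2627×89.173 + 0.3108×201.459 = 137.9663 per 1,000.

Western Region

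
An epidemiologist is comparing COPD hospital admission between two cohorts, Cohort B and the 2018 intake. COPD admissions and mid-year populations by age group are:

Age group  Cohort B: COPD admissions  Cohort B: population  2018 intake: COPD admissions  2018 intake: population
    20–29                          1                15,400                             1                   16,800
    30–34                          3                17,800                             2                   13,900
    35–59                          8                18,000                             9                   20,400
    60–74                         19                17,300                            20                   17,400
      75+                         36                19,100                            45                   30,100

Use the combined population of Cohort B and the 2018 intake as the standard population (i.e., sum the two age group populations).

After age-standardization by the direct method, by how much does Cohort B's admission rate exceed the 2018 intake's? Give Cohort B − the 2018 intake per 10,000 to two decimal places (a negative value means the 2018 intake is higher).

Age-specific rates per 10,000 for Cohort B: 0.65, 1.69, 4.44, 10.98, 18.85.
For the 2018 intake: 0.60, 1.44, 4.41, 11.49, 14.95.
Combined standard total = 186,200; weights = 0.1729, 0.1702, 0.2062, 0.1864, 0.2642.
Cohort B: 0.1729×0.65 + 0.1702×1.69 + 0.2062×4.44 + 0.1864×10.98 + 0.2642×18.85 = 8.3428 per 10,000.
The 2018 intake: 0.1729×0.60 + 0.1702×1.44 + 0.2062×4.41 + 0.1864×11.49 + 0.2642×14.95 = 7.3501 per 10,000.
Difference = 8.3428 − 7.3501 = 0.9927.

0.99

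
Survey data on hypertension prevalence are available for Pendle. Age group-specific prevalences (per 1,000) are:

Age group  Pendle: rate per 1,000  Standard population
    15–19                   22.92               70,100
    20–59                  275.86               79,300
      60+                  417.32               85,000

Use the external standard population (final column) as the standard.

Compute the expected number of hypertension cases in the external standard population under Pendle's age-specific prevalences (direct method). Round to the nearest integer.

58955

Expected hypertension cases = Σ (standard pop × age-specific rate ÷ 1,000)
= 70,100×22.92/1,000 + 79,300×275.86/1,000 + 85,000×417.32/1,000
= 1606.69 + 21875.70 + 35472.20 = 58954.59.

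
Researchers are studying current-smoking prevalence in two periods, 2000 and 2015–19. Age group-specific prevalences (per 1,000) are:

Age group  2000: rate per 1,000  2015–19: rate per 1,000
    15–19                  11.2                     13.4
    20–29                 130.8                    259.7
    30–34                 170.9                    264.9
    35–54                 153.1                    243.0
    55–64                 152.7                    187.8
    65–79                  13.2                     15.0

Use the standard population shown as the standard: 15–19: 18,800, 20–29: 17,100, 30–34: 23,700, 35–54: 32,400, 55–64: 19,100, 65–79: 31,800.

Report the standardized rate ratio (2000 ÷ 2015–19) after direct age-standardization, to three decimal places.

Standard total = 142,900; weights = 0.1316, 0.1197, 0.1659, 0.2267, 0.1337, 0.2225.
2000: 0.1316×11.2 + 0.1197×130.8 + 0.1659×170.9 + 0.2267×153.1 + 0.1337×152.7 + 0.2225×13.2 = 103.5293 per 1,000.
2015–19: 0.1316×13.4 + 0.1197×259.7 + 0.1659×264.9 + 0.2267×243.0 + 0.1337×187.8 + 0.2225×15.0 = 160.3086 per 1,000.
Ratio = 103.5293 ÷ 160.3086 = 0.64581.

0.646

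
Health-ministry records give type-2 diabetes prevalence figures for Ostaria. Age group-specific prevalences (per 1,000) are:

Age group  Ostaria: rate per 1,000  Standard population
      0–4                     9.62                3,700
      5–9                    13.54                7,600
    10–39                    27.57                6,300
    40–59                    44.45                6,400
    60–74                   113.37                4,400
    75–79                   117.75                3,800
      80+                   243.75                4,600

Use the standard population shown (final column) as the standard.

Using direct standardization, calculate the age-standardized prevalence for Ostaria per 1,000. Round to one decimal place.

72.4

Standard total = 36,800; weights = 0.1005, 0.2065, 0.1712, 0.1739, 0.1196, 0.1033, 0.1250.
Standardized rate: 0.1005×9.62 + 0.2065×13.54 + 0.1712×27.57 + 0.1739×44.45 + 0.1196×113.37 + 0.1033×117.75 + 0.1250×243.75 = 72.3967 per 1,000.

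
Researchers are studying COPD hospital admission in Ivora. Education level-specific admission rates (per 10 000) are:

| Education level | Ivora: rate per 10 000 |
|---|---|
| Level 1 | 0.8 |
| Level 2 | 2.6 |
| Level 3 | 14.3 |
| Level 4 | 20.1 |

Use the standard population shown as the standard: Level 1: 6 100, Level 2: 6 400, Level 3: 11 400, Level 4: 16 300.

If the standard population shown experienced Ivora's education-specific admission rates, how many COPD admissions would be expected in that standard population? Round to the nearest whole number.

Expected COPD admissions = Σ (standard pop × education-specific rate ÷ 10 000)
= 6 100×0.8/10 000 + 6 400×2.6/10 000 + 11 400×14.3/10 000 + 16 300×20.1/10 000
= 0.49 + 1.66 + 16.30 + 32.76 = 51.22.

51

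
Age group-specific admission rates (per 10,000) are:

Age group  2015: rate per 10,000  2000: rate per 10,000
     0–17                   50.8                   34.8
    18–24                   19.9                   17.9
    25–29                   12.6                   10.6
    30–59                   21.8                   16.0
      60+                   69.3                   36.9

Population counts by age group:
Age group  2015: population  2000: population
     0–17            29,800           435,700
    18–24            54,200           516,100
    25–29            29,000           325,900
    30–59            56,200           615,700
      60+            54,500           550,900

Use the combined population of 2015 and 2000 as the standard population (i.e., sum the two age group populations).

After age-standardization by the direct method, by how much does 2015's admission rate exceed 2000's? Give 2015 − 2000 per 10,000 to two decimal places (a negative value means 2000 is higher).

Combined standard total = 2,668,000; weights = 0.1745, 0.2138, 0.1330, 0.2518, 0.2269.
2015: 0.1745×50.8 + 0.2138×19.9 + 0.1330×12.6 + 0.2518×21.8 + 0.2269×69.3 = 36.0082 per 10,000.
2000: 0.1745×34.8 + 0.2138×17.9 + 0.1330×10.6 + 0.2518×16.0 + 0.2269×36.9 = 23.7104 per 10,000.
Difference = 36.0082 − 23.7104 = 12.2977.

12.30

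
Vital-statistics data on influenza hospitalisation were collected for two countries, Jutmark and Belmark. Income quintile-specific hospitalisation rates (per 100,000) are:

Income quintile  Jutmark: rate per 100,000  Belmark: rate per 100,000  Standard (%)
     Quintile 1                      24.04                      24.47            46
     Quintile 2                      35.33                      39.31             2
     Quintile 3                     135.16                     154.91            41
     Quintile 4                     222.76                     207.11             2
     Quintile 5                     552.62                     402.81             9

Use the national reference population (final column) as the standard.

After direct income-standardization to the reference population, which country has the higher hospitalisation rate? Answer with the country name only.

Standard weights: 0.46, 0.02, 0.41, 0.02, 0.09.
Jutmark: 0.4600×24.04 + 0.0200×35.33 + 0.4100×135.16 + 0.0200×222.76 + 0.0900×552.62 = 121.3716 per 100,000.
Belmark: 0.4600×24.47 + 0.0200×39.31 + 0.4100×154.91 + 0.0200×207.11 + 0.0900×402.81 = 115.9506 per 100,000.

Jutmark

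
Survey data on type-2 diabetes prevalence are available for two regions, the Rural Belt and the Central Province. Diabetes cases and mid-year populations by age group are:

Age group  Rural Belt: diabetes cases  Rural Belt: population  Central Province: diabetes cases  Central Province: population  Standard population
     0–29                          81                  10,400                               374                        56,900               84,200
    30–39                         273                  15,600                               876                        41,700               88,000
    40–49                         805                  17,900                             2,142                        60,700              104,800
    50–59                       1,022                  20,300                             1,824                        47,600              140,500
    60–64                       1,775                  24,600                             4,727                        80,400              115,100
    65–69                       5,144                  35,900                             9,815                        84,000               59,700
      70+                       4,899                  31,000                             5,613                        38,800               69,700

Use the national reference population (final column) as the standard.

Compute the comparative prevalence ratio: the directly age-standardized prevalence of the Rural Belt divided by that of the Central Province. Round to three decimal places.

1.185

Age-specific rates per 1,000 for the Rural Belt: 7.788, 17.500, 44.972, 50.345, 72.154, 143.287, 158.032.
For the Central Province: 6.573, 21.007, 35.288, 38.319, 58.794, 116.845, 144.665.
Standard total = 662,000; weights = 0.1272, 0.1329, 0.1583, 0.2122, 0.1739, 0.0902, 0.1053.
The Rural Belt: 0.1272×7.788 + 0.1329×17.500 + 0.1583×44.972 + 0.2122×50.345 + 0.1739×72.154 + 0.0902×143.287 + 0.1053×158.032 = 63.2271 per 1,000.
The Central Province: 0.1272×6.573 + 0.1329×21.007 + 0.1583×35.288 + 0.2122×38.319 + 0.1739×58.794 + 0.0902×116.845 + 0.1053×144.665 = 53.3385 per 1,000.
Ratio = 63.2271 ÷ 53.3385 = 1.18539.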